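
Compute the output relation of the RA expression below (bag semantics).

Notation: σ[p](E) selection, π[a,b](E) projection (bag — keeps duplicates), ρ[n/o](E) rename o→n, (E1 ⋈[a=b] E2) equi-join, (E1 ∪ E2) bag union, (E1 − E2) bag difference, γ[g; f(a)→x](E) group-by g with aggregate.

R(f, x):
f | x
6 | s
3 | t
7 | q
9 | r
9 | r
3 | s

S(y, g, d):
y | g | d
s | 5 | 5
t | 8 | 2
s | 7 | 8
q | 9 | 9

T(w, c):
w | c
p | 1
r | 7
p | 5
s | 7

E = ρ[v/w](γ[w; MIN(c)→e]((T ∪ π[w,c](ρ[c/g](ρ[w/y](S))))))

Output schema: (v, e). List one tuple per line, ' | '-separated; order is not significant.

Subexpression sizes:
  T → 4
  S → 4
  ρ[w/y](S) → 4
  ρ[c/g](ρ[w/y](S)) → 4
  π[w,c](ρ[c/g](ρ[w/y](S))) → 4
  (T ∪ π[w,c](ρ[c/g](ρ[w/y](S)))) → 8
  γ[w; MIN(c)→e]((T ∪ π[w,c](ρ[c/g](ρ[w/y](S))))) → 5
  ρ[v/w](γ[w; MIN(c)→e]((T ∪ π[w,c](ρ[c/g](ρ[w/y](S)))))) → 5

== RESULT ==
v | e
p | 1
q | 9
r | 7
s | 5
t | 8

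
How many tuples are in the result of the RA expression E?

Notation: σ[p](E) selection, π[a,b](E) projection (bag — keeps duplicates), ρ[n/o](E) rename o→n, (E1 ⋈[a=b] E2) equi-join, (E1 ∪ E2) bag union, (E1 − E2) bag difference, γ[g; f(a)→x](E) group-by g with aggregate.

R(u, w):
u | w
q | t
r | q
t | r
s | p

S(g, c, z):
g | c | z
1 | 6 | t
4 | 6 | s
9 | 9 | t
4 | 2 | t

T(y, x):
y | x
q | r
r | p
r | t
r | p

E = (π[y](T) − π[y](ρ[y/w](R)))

Row counts bottom-up:
  T → 4
  π[y](T) → 4
  R → 4
  ρ[y/w](R) → 4
  π[y](ρ[y/w](R)) → 4
  (π[y](T) − π[y](ρ[y/w](R))) → 2

|E| = 2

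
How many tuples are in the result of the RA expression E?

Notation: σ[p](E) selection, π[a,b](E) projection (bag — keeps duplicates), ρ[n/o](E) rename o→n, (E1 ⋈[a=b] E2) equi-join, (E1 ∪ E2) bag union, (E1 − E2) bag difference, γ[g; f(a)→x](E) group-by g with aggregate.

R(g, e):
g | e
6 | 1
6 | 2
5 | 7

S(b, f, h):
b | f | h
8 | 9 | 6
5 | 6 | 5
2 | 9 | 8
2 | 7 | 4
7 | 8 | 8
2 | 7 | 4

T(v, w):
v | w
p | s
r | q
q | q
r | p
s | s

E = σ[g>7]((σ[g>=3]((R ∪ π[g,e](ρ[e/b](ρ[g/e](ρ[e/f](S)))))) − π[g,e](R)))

Subexpression sizes:
  R → 3
  S → 6
  ρ[e/f](S) → 6
  ρ[g/e](ρ[e/f](S)) → 6
  ρ[e/b](ρ[g/e](ρ[e/f](S))) → 6
  π[g,e](ρ[e/b](ρ[g/e](ρ[e/f](S)))) → 6
  (R ∪ π[g,e](ρ[e/b](ρ[g/e](ρ[e/f](S))))) → 9
  σ[g>=3]((R ∪ π[g,e](ρ[e/b](ρ[g/e](ρ[e/f](S)))))) → 9
  R → 3
  π[g,e](R) → 3
  (σ[g>=3]((R ∪ π[g,e](ρ[e/b](ρ[g/e](ρ[e/f](S)))))) − π[g,e](R)) → 6
  σ[g>7]((σ[g>=3]((R ∪ π[g,e](ρ[e/b](ρ[g/e](ρ[e/f](S)))))) − π[g,e](R))) → 3

|E| = 3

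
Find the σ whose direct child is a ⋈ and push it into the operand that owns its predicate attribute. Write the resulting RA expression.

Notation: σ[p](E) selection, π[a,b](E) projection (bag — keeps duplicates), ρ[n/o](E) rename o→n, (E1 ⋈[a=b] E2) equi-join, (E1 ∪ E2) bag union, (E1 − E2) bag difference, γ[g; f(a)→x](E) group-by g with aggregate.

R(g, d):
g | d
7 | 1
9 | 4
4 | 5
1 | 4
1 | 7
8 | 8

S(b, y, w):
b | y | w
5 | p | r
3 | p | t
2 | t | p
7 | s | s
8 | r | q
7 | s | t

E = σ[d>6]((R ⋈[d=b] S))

σ filters on d, owned by the left side.
E' = (σ[d>6](R) ⋈[d=b] S)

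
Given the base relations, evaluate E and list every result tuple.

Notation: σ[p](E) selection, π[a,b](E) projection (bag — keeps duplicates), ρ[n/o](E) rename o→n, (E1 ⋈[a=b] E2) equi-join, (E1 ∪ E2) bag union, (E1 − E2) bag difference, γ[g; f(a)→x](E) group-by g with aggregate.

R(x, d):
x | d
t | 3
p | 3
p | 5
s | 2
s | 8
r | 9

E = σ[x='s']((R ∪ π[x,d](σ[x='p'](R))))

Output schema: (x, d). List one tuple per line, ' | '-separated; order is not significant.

Row counts bottom-up:
  R → 6
  R → 6
  σ[x='p'](R) → 2
  π[x,d](σ[x='p'](R)) → 2
  (R ∪ π[x,d](σ[x='p'](R))) → 8
  σ[x='s']((R ∪ π[x,d](σ[x='p'](R)))) → 2

== RESULT ==
x | d
s | 2
s | 8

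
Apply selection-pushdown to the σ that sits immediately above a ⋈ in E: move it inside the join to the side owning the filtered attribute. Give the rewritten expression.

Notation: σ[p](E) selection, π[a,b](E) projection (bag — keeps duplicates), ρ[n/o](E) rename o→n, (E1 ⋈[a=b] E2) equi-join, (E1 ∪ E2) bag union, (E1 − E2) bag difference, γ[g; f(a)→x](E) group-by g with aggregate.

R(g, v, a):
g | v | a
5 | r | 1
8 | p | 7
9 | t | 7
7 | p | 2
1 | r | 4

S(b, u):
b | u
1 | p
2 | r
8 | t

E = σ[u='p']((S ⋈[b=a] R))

σ filters on u, owned by the left side.
E' = (σ[u='p'](S) ⋈[b=a] R)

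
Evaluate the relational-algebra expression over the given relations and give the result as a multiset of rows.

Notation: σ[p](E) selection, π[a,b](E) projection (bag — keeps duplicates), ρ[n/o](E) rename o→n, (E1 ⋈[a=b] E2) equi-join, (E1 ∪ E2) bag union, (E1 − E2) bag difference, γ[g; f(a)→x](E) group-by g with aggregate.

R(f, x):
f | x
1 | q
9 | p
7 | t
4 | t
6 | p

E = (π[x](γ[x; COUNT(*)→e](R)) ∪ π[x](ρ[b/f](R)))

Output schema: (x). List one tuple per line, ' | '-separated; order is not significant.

Per-node cardinality:
  R → 5
  γ[x; COUNT(*)→e](R) → 3
  π[x](γ[x; COUNT(*)→e](R)) → 3
  R → 5
  ρ[b/f](R) → 5
  π[x](ρ[b/f](R)) → 5
  (π[x](γ[x; COUNT(*)→e](R)) ∪ π[x](ρ[b/f](R))) → 8

== RESULT ==
x
p
p
p
q
q
t
t
t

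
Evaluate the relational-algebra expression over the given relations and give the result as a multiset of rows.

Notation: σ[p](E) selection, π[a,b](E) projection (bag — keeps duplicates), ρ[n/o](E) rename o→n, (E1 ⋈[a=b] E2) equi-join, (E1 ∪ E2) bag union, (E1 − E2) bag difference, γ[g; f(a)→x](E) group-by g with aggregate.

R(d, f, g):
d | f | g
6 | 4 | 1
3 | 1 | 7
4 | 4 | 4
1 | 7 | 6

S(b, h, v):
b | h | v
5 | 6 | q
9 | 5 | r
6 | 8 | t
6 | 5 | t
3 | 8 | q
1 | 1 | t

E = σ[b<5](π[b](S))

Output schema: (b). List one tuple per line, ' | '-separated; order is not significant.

Row counts bottom-up:
  S → 6
  π[b](S) → 6
  σ[b<5](π[b](S)) → 2

== RESULT ==
b
1
3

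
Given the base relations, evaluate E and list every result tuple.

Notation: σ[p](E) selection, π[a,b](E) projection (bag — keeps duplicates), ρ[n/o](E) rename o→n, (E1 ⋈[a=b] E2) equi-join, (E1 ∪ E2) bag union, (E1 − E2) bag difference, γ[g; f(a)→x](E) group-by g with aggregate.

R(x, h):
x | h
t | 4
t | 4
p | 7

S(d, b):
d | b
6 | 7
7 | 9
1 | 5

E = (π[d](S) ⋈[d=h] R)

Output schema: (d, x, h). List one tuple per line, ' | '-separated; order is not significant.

Row counts bottom-up:
  S → 3
  π[d](S) → 3
  R → 3
  (π[d](S) ⋈[d=h] R) → 1

== RESULT ==
d | x | h
7 | p | 7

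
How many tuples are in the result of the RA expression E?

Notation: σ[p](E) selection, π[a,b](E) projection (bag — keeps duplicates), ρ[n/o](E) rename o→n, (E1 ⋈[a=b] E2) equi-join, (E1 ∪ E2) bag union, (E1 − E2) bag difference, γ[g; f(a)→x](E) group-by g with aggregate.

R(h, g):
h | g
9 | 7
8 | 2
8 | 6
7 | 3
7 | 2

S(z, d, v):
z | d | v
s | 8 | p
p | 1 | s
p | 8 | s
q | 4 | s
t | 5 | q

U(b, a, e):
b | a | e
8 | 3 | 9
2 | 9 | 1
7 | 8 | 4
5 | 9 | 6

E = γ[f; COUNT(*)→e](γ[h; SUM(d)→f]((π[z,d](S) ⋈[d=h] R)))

Per-node cardinality:
  S → 5
  π[z,d](S) → 5
  R → 5
  (π[z,d](S) ⋈[d=h] R) → 4
  γ[h; SUM(d)→f]((π[z,d](S) ⋈[d=h] R)) → 1
  γ[f; COUNT(*)→e](γ[h; SUM(d)→f]((π[z,d](S) ⋈[d=h] R))) → 1

|E| = 1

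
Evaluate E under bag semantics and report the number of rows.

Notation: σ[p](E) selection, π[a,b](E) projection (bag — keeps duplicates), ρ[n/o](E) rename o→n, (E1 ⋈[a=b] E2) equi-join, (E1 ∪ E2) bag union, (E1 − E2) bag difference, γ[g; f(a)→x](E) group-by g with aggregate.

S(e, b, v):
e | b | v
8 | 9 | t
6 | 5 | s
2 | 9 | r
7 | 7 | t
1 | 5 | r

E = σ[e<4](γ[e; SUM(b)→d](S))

Stepwise |·|:
  S → 5
  γ[e; SUM(b)→d](S) → 5
  σ[e<4](γ[e; SUM(b)→d](S)) → 2

|E| = 2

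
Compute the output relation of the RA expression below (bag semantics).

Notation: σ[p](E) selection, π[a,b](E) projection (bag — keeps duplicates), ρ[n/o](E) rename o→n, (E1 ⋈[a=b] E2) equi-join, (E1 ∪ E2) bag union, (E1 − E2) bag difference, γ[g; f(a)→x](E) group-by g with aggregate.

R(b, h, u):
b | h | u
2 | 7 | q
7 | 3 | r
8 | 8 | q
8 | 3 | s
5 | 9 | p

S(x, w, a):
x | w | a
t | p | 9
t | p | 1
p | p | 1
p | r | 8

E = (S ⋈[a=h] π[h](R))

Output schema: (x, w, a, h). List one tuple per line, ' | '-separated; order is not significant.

Row counts bottom-up:
  S → 4
  R → 5
  π[h](R) → 5
  (S ⋈[a=h] π[h](R)) → 2

== RESULT ==
x | w | a | h
p | r | 8 | 8
t | p | 9 | 9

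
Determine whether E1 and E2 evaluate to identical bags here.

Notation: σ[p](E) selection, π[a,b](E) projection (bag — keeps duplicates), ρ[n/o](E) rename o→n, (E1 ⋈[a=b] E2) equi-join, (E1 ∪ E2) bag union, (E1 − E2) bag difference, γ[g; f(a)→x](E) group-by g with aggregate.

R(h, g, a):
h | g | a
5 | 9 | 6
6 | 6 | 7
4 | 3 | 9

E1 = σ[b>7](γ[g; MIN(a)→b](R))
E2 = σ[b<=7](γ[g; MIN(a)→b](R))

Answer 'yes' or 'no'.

E1 subexpression sizes:
  R → 3
  γ[g; MIN(a)→b](R) → 3
  σ[b>7](γ[g; MIN(a)→b](R)) → 1
E2 subexpression sizes:
  R → 3
  γ[g; MIN(a)→b](R) → 3
  σ[b<=7](γ[g; MIN(a)→b](R)) → 2

E1 result:
g | b
3 | 9
E2 result:
g | b
6 | 7
9 | 6
Witness: (6, 7) appears 0× in E1 but 1× in E2.

no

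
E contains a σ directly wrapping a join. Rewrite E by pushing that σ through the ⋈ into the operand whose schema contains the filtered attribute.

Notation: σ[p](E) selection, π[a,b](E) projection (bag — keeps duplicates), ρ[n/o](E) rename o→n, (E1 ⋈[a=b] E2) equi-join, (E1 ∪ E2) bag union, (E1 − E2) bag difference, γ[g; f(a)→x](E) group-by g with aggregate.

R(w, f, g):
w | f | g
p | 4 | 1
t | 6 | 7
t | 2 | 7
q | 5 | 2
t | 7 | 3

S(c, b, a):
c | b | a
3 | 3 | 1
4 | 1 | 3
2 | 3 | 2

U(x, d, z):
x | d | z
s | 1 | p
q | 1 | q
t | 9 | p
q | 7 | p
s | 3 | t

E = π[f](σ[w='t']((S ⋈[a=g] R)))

σ filters on w, owned by the right side.
E' = π[f]((S ⋈[a=g] σ[w='t'](R)))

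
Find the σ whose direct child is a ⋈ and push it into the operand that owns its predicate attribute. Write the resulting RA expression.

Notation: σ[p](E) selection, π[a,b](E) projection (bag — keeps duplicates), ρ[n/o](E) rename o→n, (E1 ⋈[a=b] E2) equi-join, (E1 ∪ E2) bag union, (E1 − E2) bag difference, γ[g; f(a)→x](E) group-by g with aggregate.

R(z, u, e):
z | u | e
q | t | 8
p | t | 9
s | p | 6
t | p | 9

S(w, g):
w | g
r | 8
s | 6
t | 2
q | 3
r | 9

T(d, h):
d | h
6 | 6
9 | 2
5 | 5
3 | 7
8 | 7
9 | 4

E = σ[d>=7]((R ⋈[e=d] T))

σ filters on d, owned by the right side.
E' = (R ⋈[e=d] σ[d>=7](T))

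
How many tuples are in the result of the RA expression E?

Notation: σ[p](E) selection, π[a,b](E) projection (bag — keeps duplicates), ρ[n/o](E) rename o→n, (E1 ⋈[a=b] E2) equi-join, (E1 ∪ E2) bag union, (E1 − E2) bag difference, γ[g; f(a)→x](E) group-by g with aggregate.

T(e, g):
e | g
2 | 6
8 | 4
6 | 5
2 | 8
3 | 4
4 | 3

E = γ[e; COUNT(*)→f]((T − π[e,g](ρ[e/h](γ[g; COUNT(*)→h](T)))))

Subexpression sizes:
  T → 6
  T → 6
  γ[g; COUNT(*)→h](T) → 5
  ρ[e/h](γ[g; COUNT(*)→h](T)) → 5
  π[e,g](ρ[e/h](γ[g; COUNT(*)→h](T))) → 5
  (T − π[e,g](ρ[e/h](γ[g; COUNT(*)→h](T)))) → 6
  γ[e; COUNT(*)→f]((T − π[e,g](ρ[e/h](γ[g; COUNT(*)→h](T))))) → 5

|E| = 5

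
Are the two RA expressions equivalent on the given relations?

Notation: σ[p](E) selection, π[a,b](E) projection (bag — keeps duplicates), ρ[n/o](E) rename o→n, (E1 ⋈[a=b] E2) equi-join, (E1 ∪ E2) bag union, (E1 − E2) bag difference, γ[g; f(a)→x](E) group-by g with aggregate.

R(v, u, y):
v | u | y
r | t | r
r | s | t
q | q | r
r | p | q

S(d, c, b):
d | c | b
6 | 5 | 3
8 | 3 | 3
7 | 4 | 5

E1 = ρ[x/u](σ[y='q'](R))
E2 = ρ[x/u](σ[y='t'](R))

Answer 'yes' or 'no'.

E1 per-node cardinality:
  R → 4
  σ[y='q'](R) → 1
  ρ[x/u](σ[y='q'](R)) → 1
E2 per-node cardinality:
  R → 4
  σ[y='t'](R) → 1
  ρ[x/u](σ[y='t'](R)) → 1

E1 result:
v | x | y
r | p | q
E2 result:
v | x | y
r | s | t
Witness: ('r', 'p', 'q') appears 1× in E1 but 0× in E2.

no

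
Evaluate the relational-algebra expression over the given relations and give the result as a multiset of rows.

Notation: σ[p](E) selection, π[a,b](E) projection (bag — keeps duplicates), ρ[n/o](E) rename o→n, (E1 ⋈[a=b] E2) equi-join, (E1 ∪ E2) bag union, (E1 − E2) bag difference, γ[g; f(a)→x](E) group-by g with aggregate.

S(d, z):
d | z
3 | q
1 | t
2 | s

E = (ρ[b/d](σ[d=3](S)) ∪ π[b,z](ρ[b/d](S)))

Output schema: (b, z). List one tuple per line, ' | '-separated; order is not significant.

Per-node cardinality:
  S → 3
  σ[d=3](S) → 1
  ρ[b/d](σ[d=3](S)) → 1
  S → 3
  ρ[b/d](S) → 3
  π[b,z](ρ[b/d](S)) → 3
  (ρ[b/d](σ[d=3](S)) ∪ π[b,z](ρ[b/d](S))) → 4

== RESULT ==
b | z
1 | t
2 | s
3 | q
3 | q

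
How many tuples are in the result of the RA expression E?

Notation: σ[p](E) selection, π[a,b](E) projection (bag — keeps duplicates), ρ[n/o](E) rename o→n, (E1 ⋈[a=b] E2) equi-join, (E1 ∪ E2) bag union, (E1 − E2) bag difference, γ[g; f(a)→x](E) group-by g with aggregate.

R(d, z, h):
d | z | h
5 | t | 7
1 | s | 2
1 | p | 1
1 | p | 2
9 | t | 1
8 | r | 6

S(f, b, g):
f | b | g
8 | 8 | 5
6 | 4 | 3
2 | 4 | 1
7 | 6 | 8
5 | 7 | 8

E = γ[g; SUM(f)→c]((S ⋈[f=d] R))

Per-node cardinality:
  S → 5
  R → 6
  (S ⋈[f=d] R) → 2
  γ[g; SUM(f)→c]((S ⋈[f=d] R)) → 2

|E| = 2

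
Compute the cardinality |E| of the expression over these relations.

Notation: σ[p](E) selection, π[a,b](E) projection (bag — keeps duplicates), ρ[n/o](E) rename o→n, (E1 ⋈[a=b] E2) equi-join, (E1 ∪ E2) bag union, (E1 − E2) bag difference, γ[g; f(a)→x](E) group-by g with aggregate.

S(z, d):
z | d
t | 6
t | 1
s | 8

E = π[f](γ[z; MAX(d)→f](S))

Subexpression sizes:
  S → 3
  γ[z; MAX(d)→f](S) → 2
  π[f](γ[z; MAX(d)→f](S)) → 2

|E| = 2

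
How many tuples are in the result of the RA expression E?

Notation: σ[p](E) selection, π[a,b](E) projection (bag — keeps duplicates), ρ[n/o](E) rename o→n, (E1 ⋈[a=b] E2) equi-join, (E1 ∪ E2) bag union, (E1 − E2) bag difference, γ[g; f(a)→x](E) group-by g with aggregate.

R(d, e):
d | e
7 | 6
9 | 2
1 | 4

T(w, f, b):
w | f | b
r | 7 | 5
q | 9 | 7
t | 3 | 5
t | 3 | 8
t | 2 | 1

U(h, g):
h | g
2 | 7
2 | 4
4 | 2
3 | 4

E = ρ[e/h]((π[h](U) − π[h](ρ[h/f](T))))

Stepwise |·|:
  U → 4
  π[h](U) → 4
  T → 5
  ρ[h/f](T) → 5
  π[h](ρ[h/f](T)) → 5
  (π[h](U) − π[h](ρ[h/f](T))) → 2
  ρ[e/h]((π[h](U) − π[h](ρ[h/f](T)))) → 2

|E| = 2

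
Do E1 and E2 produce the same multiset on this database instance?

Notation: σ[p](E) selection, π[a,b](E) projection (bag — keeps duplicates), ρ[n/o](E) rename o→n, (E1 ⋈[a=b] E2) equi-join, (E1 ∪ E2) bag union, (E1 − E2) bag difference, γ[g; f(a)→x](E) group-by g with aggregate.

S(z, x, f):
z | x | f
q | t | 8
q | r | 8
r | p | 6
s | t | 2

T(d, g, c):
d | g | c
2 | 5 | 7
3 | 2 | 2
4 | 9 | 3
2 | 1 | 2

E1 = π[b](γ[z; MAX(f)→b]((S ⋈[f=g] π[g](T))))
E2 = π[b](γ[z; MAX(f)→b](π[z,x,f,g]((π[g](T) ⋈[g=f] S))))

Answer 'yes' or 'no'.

E1 stepwise |·|:
  S → 4
  T → 4
  π[g](T) → 4
  (S ⋈[f=g] π[g](T)) → 1
  γ[z; MAX(f)→b]((S ⋈[f=g] π[g](T))) → 1
  π[b](γ[z; MAX(f)→b]((S ⋈[f=g] π[g](T)))) → 1
E2 stepwise |·|:
  T → 4
  π[g](T) → 4
  S → 4
  (π[g](T) ⋈[g=f] S) → 1
  π[z,x,f,g]((π[g](T) ⋈[g=f] S)) → 1
  γ[z; MAX(f)→b](π[z,x,f,g]((π[g](T) ⋈[g=f] S))) → 1
  π[b](γ[z; MAX(f)→b](π[z,x,f,g]((π[g](T) ⋈[g=f] S)))) → 1

E1 and E2 produce the same multiset:
b
2

yes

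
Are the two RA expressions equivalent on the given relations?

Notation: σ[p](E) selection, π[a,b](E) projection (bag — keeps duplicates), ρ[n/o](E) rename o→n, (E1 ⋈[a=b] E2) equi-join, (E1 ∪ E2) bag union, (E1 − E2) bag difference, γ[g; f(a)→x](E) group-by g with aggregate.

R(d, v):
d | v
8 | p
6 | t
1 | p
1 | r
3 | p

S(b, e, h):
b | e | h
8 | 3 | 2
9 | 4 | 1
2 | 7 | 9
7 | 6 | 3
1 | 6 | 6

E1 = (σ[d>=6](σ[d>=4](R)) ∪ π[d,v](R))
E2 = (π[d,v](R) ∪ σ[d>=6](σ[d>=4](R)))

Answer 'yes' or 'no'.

E1 stepwise |·|:
  R → 5
  σ[d>=4](R) → 2
  σ[d>=6](σ[d>=4](R)) → 2
  R → 5
  π[d,v](R) → 5
  (σ[d>=6](σ[d>=4](R)) ∪ π[d,v](R)) → 7
E2 stepwise |·|:
  R → 5
  π[d,v](R) → 5
  R → 5
  σ[d>=4](R) → 2
  σ[d>=6](σ[d>=4](R)) → 2
  (π[d,v](R) ∪ σ[d>=6](σ[d>=4](R))) → 7

E1 and E2 produce the same multiset:
d | v
1 | p
1 | r
3 | p
6 | t
6 | t
8 | p
8 | p

yes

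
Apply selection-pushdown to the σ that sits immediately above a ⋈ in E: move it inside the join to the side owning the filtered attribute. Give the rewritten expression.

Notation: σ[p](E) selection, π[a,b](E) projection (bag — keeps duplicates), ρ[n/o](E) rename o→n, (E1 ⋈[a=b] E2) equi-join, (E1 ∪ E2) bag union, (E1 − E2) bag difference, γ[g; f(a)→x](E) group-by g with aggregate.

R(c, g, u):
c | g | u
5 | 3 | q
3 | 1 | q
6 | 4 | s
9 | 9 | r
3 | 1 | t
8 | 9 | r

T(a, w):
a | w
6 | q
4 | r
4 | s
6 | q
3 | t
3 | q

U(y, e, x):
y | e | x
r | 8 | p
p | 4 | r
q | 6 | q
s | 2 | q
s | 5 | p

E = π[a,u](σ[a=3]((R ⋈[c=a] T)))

σ filters on a, owned by the right side.
E' = π[a,u]((R ⋈[c=a] σ[a=3](T)))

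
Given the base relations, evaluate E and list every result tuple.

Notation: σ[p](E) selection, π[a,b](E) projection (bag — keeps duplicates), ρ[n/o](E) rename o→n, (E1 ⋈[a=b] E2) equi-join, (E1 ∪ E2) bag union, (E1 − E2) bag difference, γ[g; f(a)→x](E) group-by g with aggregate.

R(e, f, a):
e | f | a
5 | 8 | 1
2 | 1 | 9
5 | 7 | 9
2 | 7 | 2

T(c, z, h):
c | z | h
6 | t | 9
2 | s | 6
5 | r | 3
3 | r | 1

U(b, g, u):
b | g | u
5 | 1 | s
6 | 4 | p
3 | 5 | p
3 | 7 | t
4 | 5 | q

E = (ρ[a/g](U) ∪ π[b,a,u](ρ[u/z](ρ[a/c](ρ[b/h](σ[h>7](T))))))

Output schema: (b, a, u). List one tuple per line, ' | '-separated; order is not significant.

Stepwise |·|:
  U → 5
  ρ[a/g](U) → 5
  T → 4
  σ[h>7](T) → 1
  ρ[b/h](σ[h>7](T)) → 1
  ρ[a/c](ρ[b/h](σ[h>7](T))) → 1
  ρ[u/z](ρ[a/c](ρ[b/h](σ[h>7](T)))) → 1
  π[b,a,u](ρ[u/z](ρ[a/c](ρ[b/h](σ[h>7](T))))) → 1
  (ρ[a/g](U) ∪ π[b,a,u](ρ[u/z](ρ[a/c](ρ[b/h](σ[h>7](T)))))) → 6

== RESULT ==
b | a | u
3 | 5 | p
3 | 7 | t
4 | 5 | q
5 | 1 | s
6 | 4 | p
9 | 6 | t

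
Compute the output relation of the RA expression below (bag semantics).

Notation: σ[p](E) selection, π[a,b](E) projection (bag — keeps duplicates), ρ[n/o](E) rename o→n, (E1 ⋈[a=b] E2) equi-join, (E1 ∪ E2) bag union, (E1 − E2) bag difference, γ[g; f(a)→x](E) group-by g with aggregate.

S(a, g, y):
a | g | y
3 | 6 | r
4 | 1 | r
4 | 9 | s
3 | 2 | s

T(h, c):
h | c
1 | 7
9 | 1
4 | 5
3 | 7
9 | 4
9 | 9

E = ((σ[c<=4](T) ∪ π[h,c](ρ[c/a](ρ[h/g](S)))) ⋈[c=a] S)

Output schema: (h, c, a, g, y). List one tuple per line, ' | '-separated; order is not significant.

Per-node cardinality:
  T → 6
  σ[c<=4](T) → 2
  S → 4
  ρ[h/g](S) → 4
  ρ[c/a](ρ[h/g](S)) → 4
  π[h,c](ρ[c/a](ρ[h/g](S))) → 4
  (σ[c<=4](T) ∪ π[h,c](ρ[c/a](ρ[h/g](S)))) → 6
  S → 4
  ((σ[c<=4](T) ∪ π[h,c](ρ[c/a](ρ[h/g](S)))) ⋈[c=a] S) → 10

== RESULT ==
h | c | a | g | y
1 | 4 | 4 | 1 | r
1 | 4 | 4 | 9 | s
2 | 3 | 3 | 2 | s
2 | 3 | 3 | 6 | r
6 | 3 | 3 | 2 | s
6 | 3 | 3 | 6 | r
9 | 4 | 4 | 1 | r
9 | 4 | 4 | 1 | r
9 | 4 | 4 | 9 | s
9 | 4 | 4 | 9 | s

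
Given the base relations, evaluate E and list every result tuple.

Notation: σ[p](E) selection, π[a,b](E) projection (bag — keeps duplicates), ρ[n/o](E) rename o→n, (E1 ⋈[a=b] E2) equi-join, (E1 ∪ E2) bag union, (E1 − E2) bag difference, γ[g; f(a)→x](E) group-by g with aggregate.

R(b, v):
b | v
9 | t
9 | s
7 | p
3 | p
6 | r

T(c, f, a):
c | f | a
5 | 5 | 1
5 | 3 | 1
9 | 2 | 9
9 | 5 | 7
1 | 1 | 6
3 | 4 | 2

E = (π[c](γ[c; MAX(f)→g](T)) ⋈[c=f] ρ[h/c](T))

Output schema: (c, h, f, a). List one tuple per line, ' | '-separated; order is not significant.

Stepwise |·|:
  T → 6
  γ[c; MAX(f)→g](T) → 4
  π[c](γ[c; MAX(f)→g](T)) → 4
  T → 6
  ρ[h/c](T) → 6
  (π[c](γ[c; MAX(f)→g](T)) ⋈[c=f] ρ[h/c](T)) → 4

== RESULT ==
c | h | f | a
1 | 1 | 1 | 6
3 | 5 | 3 | 1
5 | 5 | 5 | 1
5 | 9 | 5 | 7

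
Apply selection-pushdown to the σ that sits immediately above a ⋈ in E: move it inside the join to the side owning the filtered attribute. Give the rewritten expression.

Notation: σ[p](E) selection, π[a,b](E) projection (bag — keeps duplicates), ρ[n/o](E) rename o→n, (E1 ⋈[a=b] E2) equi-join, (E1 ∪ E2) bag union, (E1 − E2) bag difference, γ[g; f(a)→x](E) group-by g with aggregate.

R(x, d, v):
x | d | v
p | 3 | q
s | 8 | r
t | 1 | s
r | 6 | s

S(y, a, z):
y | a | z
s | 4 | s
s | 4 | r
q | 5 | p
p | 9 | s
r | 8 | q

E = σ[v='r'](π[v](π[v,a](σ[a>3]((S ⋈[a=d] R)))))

σ filters on a, owned by the left side.
E' = σ[v='r'](π[v](π[v,a]((σ[a>3](S) ⋈[a=d] R))))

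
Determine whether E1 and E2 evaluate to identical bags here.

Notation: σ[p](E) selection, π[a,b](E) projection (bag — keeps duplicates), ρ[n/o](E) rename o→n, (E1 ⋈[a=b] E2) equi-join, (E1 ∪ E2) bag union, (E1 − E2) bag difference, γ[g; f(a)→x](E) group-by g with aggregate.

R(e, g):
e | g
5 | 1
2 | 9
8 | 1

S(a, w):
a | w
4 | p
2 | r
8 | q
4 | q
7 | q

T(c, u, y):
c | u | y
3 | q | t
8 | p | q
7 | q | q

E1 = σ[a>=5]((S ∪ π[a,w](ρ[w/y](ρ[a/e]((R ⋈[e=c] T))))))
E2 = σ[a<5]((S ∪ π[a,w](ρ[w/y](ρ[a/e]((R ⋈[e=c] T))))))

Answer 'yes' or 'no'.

E1 stepwise |·|:
  S → 5
  R → 3
  T → 3
  (R ⋈[e=c] T) → 1
  ρ[a/e]((R ⋈[e=c] T)) → 1
  ρ[w/y](ρ[a/e]((R ⋈[e=c] T))) → 1
  π[a,w](ρ[w/y](ρ[a/e]((R ⋈[e=c] T)))) → 1
  (S ∪ π[a,w](ρ[w/y](ρ[a/e]((R ⋈[e=c] T))))) → 6
  σ[a>=5]((S ∪ π[a,w](ρ[w/y](ρ[a/e]((R ⋈[e=c] T)))))) → 3
E2 stepwise |·|:
  S → 5
  R → 3
  T → 3
  (R ⋈[e=c] T) → 1
  ρ[a/e]((R ⋈[e=c] T)) → 1
  ρ[w/y](ρ[a/e]((R ⋈[e=c] T))) → 1
  π[a,w](ρ[w/y](ρ[a/e]((R ⋈[e=c] T)))) → 1
  (S ∪ π[a,w](ρ[w/y](ρ[a/e]((R ⋈[e=c] T))))) → 6
  σ[a<5]((S ∪ π[a,w](ρ[w/y](ρ[a/e]((R ⋈[e=c] T)))))) → 3

E1 result:
a | w
7 | q
8 | q
8 | q
E2 result:
a | w
2 | r
4 | p
4 | q
Witness: (8, 'q') appears 2× in E1 but 0× in E2.

no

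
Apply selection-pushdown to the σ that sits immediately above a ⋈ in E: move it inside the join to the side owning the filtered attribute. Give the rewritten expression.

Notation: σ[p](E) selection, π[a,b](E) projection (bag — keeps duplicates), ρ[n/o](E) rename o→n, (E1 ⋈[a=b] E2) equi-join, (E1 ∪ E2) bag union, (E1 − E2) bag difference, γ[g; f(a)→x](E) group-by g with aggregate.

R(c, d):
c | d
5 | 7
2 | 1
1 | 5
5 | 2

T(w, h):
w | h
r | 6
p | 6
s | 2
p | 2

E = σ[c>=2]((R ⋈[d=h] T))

σ filters on c, owned by the left side.
E' = (σ[c>=2](R) ⋈[d=h] T)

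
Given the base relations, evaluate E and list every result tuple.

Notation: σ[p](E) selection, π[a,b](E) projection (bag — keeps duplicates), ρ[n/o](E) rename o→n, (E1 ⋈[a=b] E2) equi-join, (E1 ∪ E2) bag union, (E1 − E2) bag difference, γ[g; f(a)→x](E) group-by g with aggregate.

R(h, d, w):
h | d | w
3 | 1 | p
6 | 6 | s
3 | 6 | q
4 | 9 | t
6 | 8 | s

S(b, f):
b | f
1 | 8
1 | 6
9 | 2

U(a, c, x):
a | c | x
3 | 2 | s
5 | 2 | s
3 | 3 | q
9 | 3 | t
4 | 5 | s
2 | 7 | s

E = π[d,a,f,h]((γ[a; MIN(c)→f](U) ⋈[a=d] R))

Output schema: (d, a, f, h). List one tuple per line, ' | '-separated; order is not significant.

Stepwise |·|:
  U → 6
  γ[a; MIN(c)→f](U) → 5
  R → 5
  (γ[a; MIN(c)→f](U) ⋈[a=d] R) → 1
  π[d,a,f,h]((γ[a; MIN(c)→f](U) ⋈[a=d] R)) → 1

== RESULT ==
d | a | f | h
9 | 9 | 3 | 4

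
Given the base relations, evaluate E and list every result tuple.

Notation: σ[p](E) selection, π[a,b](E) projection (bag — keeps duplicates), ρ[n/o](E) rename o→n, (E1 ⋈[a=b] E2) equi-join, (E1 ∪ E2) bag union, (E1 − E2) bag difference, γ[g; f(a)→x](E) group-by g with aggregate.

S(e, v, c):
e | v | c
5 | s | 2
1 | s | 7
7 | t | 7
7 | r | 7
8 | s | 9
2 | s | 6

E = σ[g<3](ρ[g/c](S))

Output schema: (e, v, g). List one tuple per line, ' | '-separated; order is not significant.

Row counts bottom-up:
  S → 6
  ρ[g/c](S) → 6
  σ[g<3](ρ[g/c](S)) → 1

== RESULT ==
e | v | g
5 | s | 2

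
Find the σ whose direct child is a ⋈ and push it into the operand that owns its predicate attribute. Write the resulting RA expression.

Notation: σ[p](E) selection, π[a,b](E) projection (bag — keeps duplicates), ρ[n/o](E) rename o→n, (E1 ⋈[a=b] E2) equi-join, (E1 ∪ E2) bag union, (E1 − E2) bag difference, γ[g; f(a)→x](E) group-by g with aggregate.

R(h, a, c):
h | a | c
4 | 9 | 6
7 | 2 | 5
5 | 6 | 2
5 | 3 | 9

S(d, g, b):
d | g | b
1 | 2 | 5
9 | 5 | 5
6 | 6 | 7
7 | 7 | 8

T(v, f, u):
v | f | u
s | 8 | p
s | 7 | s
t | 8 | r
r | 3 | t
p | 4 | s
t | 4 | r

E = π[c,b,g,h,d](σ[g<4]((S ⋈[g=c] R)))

σ filters on g, owned by the left side.
E' = π[c,b,g,h,d]((σ[g<4](S) ⋈[g=c] R))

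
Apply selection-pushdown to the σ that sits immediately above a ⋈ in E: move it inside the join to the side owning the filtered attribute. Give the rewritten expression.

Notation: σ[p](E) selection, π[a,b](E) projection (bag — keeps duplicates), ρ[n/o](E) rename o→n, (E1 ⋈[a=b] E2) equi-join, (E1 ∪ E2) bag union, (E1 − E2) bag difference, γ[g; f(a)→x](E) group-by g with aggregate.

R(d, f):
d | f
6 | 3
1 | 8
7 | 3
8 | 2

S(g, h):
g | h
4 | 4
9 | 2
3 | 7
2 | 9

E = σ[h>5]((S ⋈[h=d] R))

σ filters on h, owned by the left side.
E' = (σ[h>5](S) ⋈[h=d] R)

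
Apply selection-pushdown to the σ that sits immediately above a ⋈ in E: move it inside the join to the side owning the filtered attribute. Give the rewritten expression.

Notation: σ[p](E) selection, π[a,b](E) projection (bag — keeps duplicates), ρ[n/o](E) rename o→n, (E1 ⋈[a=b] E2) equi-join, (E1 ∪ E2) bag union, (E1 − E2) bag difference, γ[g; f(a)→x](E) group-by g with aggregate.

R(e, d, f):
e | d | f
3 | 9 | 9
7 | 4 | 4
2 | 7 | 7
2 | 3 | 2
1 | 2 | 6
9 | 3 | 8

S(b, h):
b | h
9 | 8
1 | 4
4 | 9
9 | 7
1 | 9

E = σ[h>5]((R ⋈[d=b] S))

σ filters on h, owned by the right side.
E' = (R ⋈[d=b] σ[h>5](S))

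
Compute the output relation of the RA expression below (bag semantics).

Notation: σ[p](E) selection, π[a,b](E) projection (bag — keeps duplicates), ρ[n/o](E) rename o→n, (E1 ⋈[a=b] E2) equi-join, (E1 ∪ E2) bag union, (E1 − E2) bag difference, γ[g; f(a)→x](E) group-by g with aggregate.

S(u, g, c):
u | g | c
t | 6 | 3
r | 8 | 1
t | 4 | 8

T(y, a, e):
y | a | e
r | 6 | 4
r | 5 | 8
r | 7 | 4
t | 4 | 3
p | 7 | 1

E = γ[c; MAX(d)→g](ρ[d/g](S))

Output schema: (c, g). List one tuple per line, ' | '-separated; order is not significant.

Stepwise |·|:
  S → 3
  ρ[d/g](S) → 3
  γ[c; MAX(d)→g](ρ[d/g](S)) → 3

== RESULT ==
c | g
1 | 8
3 | 6
8 | 4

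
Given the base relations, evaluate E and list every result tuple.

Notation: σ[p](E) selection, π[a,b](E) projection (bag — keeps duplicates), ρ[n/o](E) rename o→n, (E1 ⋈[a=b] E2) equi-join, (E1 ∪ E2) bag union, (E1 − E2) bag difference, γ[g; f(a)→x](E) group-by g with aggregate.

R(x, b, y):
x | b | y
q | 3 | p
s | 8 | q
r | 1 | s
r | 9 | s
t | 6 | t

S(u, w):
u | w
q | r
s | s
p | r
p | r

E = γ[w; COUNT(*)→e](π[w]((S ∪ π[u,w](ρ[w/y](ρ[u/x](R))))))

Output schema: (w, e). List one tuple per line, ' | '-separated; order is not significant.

Per-node cardinality:
  S → 4
  R → 5
  ρ[u/x](R) → 5
  ρ[w/y](ρ[u/x](R)) → 5
  π[u,w](ρ[w/y](ρ[u/x](R))) → 5
  (S ∪ π[u,w](ρ[w/y](ρ[u/x](R)))) → 9
  π[w]((S ∪ π[u,w](ρ[w/y](ρ[u/x](R))))) → 9
  γ[w; COUNT(*)→e](π[w]((S ∪ π[u,w](ρ[w/y](ρ[u/x](R)))))) → 5

== RESULT ==
w | e
p | 1
q | 1
r | 3
s | 3
t | 1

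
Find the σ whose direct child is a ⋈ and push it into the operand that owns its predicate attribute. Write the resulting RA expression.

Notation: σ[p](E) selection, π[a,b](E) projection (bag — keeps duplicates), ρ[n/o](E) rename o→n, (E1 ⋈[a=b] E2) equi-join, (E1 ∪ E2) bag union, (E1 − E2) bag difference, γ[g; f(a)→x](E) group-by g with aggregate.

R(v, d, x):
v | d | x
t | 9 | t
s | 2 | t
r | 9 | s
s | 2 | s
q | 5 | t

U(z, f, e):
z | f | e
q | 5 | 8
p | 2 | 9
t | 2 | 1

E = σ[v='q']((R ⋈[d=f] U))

σ filters on v, owned by the left side.
E' = (σ[v='q'](R) ⋈[d=f] U)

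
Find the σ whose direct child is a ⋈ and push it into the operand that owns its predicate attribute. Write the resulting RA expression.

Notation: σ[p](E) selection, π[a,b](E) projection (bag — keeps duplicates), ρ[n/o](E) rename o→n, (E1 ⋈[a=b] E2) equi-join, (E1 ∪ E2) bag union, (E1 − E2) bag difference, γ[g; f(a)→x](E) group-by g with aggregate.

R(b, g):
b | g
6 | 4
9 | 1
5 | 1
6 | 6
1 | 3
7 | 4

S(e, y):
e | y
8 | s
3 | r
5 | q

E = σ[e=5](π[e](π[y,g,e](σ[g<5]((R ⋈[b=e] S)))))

σ filters on g, owned by the left side.
E' = σ[e=5](π[e](π[y,g,e]((σ[g<5](R) ⋈[b=e] S))))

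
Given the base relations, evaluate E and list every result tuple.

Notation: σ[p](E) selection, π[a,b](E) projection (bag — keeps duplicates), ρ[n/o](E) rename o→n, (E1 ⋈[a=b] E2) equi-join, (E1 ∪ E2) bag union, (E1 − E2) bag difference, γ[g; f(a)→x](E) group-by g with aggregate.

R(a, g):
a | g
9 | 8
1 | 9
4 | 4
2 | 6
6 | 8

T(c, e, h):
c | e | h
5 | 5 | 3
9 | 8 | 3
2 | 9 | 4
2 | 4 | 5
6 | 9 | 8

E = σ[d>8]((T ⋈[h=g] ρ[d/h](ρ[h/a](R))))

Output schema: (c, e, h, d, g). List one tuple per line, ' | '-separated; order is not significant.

Row counts bottom-up:
  T → 5
  R → 5
  ρ[h/a](R) → 5
  ρ[d/h](ρ[h/a](R)) → 5
  (T ⋈[h=g] ρ[d/h](ρ[h/a](R))) → 3
  σ[d>8]((T ⋈[h=g] ρ[d/h](ρ[h/a](R)))) → 1

== RESULT ==
c | e | h | d | g
6 | 9 | 8 | 9 | 8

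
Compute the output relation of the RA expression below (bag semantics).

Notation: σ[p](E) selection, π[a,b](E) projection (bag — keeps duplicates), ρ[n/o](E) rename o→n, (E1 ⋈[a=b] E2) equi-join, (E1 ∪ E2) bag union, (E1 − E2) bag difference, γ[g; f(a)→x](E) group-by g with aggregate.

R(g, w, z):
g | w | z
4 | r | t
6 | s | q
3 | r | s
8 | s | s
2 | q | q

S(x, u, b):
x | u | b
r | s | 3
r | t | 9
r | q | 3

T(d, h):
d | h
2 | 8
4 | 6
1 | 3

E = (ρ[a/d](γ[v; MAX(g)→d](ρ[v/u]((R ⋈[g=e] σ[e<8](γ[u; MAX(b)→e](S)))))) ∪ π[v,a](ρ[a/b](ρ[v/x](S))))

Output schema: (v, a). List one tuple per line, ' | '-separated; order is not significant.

Row counts bottom-up:
  R → 5
  S → 3
  γ[u; MAX(b)→e](S) → 3
  σ[e<8](γ[u; MAX(b)→e](S)) → 2
  (R ⋈[g=e] σ[e<8](γ[u; MAX(b)→e](S))) → 2
  ρ[v/u]((R ⋈[g=e] σ[e<8](γ[u; MAX(b)→e](S)))) → 2
  γ[v; MAX(g)→d](ρ[v/u]((R ⋈[g=e] σ[e<8](γ[u; MAX(b)→e](S))))) → 2
  ρ[a/d](γ[v; MAX(g)→d](ρ[v/u]((R ⋈[g=e] σ[e<8](γ[u; MAX(b)→e](S)))))) → 2
  S → 3
  ρ[v/x](S) → 3
  ρ[a/b](ρ[v/x](S)) → 3
  π[v,a](ρ[a/b](ρ[v/x](S))) → 3
  (ρ[a/d](γ[v; MAX(g)→d](ρ[v/u]((R ⋈[g=e] σ[e<8](γ[u; MAX(b)→e](S)))))) ∪ π[v,a](ρ[a/b](ρ[v/x](S)))) → 5

== RESULT ==
v | a
q | 3
r | 3
r | 3
r | 9
s | 3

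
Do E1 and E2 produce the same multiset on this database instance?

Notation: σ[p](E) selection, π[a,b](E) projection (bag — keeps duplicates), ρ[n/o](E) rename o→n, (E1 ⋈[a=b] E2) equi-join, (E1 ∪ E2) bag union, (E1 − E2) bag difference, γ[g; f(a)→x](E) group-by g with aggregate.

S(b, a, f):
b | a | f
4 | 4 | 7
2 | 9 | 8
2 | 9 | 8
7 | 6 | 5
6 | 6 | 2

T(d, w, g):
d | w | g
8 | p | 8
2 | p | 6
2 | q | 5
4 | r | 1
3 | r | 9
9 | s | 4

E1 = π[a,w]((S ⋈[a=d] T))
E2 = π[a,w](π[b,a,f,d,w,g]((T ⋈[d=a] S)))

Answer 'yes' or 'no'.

E1 row counts bottom-up:
  S → 5
  T → 6
  (S ⋈[a=d] T) → 3
  π[a,w]((S ⋈[a=d] T)) → 3
E2 row counts bottom-up:
  T → 6
  S → 5
  (T ⋈[d=a] S) → 3
  π[b,a,f,d,w,g]((T ⋈[d=a] S)) → 3
  π[a,w](π[b,a,f,d,w,g]((T ⋈[d=a] S))) → 3

E1 and E2 produce the same multiset:
a | w
4 | r
9 | s
9 | s

yes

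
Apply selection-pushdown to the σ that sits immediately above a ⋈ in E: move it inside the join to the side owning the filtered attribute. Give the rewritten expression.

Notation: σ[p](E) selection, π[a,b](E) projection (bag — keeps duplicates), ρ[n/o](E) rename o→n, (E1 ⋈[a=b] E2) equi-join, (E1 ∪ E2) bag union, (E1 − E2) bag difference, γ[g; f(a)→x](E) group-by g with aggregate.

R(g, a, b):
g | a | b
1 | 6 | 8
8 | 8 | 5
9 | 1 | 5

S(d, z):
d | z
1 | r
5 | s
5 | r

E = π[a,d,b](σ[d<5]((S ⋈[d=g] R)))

σ filters on d, owned by the left side.
E' = π[a,d,b]((σ[d<5](S) ⋈[d=g] R))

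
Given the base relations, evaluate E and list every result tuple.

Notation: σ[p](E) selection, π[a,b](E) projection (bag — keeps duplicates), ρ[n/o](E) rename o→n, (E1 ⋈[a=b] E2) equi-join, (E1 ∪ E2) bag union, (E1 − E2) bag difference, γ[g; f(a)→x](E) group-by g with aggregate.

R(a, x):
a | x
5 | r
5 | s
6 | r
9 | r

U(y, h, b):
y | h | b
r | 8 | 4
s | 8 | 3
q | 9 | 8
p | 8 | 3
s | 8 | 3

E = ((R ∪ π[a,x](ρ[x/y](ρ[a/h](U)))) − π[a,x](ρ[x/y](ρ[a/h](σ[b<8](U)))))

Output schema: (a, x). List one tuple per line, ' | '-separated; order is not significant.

Row counts bottom-up:
  R → 4
  U → 5
  ρ[a/h](U) → 5
  ρ[x/y](ρ[a/h](U)) → 5
  π[a,x](ρ[x/y](ρ[a/h](U))) → 5
  (R ∪ π[a,x](ρ[x/y](ρ[a/h](U)))) → 9
  U → 5
  σ[b<8](U) → 4
  ρ[a/h](σ[b<8](U)) → 4
  ρ[x/y](ρ[a/h](σ[b<8](U))) → 4
  π[a,x](ρ[x/y](ρ[a/h](σ[b<8](U)))) → 4
  ((R ∪ π[a,x](ρ[x/y](ρ[a/h](U)))) − π[a,x](ρ[x/y](ρ[a/h](σ[b<8](U))))) → 5

== RESULT ==
a | x
5 | r
5 | s
6 | r
9 | q
9 | r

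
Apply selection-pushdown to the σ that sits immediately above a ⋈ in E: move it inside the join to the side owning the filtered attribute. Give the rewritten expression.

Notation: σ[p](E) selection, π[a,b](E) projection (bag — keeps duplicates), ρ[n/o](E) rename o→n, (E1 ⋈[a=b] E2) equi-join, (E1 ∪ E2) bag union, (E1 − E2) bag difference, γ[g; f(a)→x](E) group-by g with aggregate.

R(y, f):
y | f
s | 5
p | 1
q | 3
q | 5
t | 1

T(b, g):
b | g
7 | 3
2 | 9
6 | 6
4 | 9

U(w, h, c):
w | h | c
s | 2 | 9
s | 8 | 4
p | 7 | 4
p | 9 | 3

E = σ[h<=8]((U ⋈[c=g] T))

σ filters on h, owned by the left side.
E' = (σ[h<=8](U) ⋈[c=g] T)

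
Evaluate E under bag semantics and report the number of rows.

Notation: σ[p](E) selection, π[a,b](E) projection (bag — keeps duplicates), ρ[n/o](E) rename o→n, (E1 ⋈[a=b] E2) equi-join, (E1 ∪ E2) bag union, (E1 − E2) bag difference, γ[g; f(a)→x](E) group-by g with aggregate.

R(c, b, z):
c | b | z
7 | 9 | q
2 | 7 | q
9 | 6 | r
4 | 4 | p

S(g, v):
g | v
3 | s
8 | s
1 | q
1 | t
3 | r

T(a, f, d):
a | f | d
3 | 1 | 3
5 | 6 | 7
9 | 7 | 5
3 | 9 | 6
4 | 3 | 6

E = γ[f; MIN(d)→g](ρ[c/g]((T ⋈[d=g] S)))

Per-node cardinality:
  T → 5
  S → 5
  (T ⋈[d=g] S) → 2
  ρ[c/g]((T ⋈[d=g] S)) → 2
  γ[f; MIN(d)→g](ρ[c/g]((T ⋈[d=g] S))) → 1

|E| = 1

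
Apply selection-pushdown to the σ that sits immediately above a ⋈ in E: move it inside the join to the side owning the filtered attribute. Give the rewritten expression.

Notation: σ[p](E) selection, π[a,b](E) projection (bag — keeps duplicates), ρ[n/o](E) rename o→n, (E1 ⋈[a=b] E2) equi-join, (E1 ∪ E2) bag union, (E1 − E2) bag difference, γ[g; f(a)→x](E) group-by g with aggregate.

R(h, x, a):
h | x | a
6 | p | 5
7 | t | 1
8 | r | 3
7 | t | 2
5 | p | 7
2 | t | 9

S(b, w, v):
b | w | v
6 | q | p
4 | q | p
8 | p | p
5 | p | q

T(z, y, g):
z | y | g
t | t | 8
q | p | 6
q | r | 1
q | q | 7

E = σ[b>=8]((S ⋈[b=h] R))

σ filters on b, owned by the left side.
E' = (σ[b>=8](S) ⋈[b=h] R)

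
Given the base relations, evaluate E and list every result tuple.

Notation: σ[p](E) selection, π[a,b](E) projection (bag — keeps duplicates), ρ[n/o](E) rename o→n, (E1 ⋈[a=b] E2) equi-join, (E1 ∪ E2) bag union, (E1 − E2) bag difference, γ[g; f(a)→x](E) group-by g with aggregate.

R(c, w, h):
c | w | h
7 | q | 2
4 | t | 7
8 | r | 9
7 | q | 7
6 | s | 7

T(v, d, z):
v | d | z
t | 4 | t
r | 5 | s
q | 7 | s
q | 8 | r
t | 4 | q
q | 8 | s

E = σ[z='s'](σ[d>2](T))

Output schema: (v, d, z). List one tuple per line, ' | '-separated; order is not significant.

Stepwise |·|:
  T → 6
  σ[d>2](T) → 6
  σ[z='s'](σ[d>2](T)) → 3

== RESULT ==
v | d | z
q | 7 | s
q | 8 | s
r | 5 | s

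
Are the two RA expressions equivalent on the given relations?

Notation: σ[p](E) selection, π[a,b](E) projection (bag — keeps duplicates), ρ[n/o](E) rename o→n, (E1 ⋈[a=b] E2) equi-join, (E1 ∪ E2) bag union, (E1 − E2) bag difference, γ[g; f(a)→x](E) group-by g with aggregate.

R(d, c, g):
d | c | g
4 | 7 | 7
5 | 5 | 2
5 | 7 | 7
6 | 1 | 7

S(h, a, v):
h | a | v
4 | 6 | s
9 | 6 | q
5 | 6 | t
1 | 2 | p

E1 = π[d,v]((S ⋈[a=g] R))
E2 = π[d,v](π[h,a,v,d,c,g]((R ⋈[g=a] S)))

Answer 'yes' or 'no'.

E1 subexpression sizes:
  S → 4
  R → 4
  (S ⋈[a=g] R) → 1
  π[d,v]((S ⋈[a=g] R)) → 1
E2 subexpression sizes:
  R → 4
  S → 4
  (R ⋈[g=a] S) → 1
  π[h,a,v,d,c,g]((R ⋈[g=a] S)) → 1
  π[d,v](π[h,a,v,d,c,g]((R ⋈[g=a] S))) → 1

E1 and E2 produce the same multiset:
d | v
5 | p

yes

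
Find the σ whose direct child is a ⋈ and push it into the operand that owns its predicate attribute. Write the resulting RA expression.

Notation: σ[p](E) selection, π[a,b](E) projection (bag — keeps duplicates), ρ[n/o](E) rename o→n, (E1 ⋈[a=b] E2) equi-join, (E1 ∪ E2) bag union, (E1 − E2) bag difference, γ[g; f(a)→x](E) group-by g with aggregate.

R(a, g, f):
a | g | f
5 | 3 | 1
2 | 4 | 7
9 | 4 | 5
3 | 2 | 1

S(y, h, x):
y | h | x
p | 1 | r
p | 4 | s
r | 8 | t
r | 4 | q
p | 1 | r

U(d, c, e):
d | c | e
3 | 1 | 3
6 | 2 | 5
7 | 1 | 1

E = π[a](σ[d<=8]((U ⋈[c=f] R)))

σ filters on d, owned by the left side.
E' = π[a]((σ[d<=8](U) ⋈[c=f] R))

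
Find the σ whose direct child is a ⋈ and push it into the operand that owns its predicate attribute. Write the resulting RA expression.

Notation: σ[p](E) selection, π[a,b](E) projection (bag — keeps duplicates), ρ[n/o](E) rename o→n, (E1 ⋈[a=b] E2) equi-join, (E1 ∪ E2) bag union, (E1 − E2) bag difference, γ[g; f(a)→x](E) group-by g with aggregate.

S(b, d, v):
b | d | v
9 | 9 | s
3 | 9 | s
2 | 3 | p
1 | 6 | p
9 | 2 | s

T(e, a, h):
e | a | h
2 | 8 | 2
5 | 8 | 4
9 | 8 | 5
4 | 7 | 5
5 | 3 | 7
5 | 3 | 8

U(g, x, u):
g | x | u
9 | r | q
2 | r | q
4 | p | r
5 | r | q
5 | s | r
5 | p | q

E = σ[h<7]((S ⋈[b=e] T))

σ filters on h, owned by the right side.
E' = (S ⋈[b=e] σ[h<7](T))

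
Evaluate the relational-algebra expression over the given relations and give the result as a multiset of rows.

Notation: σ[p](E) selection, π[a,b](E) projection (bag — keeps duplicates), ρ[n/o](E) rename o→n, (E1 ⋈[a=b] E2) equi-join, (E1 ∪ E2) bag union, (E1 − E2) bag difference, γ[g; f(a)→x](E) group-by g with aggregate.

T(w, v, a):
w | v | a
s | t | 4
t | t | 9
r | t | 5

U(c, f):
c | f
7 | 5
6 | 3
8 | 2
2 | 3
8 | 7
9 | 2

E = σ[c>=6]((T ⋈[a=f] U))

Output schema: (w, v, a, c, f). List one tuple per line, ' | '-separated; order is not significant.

Per-node cardinality:
  T → 3
  U → 6
  (T ⋈[a=f] U) → 1
  σ[c>=6]((T ⋈[a=f] U)) → 1

== RESULT ==
w | v | a | c | f
r | t | 5 | 7 | 5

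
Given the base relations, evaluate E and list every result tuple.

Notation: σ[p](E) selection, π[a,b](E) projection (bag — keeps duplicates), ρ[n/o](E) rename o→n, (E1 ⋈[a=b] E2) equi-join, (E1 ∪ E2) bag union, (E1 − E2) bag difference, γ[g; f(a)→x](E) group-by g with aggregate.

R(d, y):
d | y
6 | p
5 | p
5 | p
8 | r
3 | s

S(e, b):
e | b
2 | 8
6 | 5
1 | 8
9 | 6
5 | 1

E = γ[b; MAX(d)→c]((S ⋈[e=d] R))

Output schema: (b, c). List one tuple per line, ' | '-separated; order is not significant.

Stepwise |·|:
  S → 5
  R → 5
  (S ⋈[e=d] R) → 3
  γ[b; MAX(d)→c]((S ⋈[e=d] R)) → 2

== RESULT ==
b | c
1 | 5
5 | 6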